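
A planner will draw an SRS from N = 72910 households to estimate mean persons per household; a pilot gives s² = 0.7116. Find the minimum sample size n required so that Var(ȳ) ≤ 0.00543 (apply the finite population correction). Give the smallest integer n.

Without fpc, n₀ = s²/D = 0.7116/0.00543 = 131.0497.
With fpc, (1 − n/N)·s²/n ≤ D requires n ≥ n₀/(1 + n₀/N) = 131.0497/(1 + 131.0497/72910) = 130.8146.
Rounding up, n = 131.

131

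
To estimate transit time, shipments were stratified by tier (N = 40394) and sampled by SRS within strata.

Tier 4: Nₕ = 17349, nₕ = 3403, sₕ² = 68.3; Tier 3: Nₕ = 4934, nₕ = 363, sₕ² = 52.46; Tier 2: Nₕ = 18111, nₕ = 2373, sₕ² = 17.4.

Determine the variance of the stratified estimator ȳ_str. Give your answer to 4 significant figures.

0.006255

Var(ȳ_str) = Σₕ Wₕ²(1 − fₕ)sₕ²/nₕ with Wₕ = Nₕ/N, N = 40394.
Tier 4: Wₕ = 0.42949448; term = 0.42949448²·(1 − 0.19614963)·68.3/3403 = 0.0029761111.
Tier 3: Wₕ = 0.12214685; term = 0.12214685²·(1 − 0.07357114)·52.46/363 = 0.001997553.
Tier 2: Wₕ = 0.44835867; term = 0.44835867²·(1 − 0.13102534)·17.4/2373 = 0.0012808839.
Sum = 0.006254548.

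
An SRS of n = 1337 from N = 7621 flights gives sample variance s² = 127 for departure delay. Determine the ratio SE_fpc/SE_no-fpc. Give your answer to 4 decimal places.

0.9081

f = n/N = 1337/7621 = 0.17543629.
SE_no-fpc = √(s²/n) = 0.3082025; SE_fpc = √((1−f)s²/n) = 0.27986479.
Ratio = √(1−f) = 0.90805490.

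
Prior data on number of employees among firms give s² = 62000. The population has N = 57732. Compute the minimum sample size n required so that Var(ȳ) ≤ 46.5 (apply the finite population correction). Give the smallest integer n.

Without fpc, n₀ = s²/D = 62000/46.5 = 1333.3333.
With fpc, (1 − n/N)·s²/n ≤ D requires n ≥ n₀/(1 + n₀/N) = 1333.3333/(1 + 1333.3333/57732) = 1303.2348.
Rounding up, n = 1304.

1304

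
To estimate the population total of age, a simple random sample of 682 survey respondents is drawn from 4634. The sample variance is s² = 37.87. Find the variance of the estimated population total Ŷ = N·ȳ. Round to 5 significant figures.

1.0169 × 10^6

Var(Ŷ) = N²·Var(ȳ) = N²·(1 − n/N)·s²/n.
f = 682/4634 = 0.14717307; Var(ȳ) = 0.85282693·37.87/682 = 0.047355654.
Var(Ŷ) = 4634² · 0.047355654 = 1.0169132 × 10^6.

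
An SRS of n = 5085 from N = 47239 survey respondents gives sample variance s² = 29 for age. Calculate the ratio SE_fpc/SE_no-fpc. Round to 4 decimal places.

f = n/N = 5085/47239 = 0.10764411.
SE_no-fpc = √(s²/n) = 0.075518529; SE_fpc = √((1−f)s²/n) = 0.071338269.
Ratio = √(1−f) = 0.94464591.

0.9446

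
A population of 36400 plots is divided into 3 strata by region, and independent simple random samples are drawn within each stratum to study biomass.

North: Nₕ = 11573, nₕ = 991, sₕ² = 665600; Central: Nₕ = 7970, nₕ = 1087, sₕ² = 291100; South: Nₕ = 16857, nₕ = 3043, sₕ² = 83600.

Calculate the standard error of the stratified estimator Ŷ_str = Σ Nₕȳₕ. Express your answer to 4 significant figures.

321500

Var(Ŷ_str) = Σₕ Nₕ²(1 − fₕ)sₕ²/nₕ.
North: 11573²·(1 − 991/11573)·665600/991 = 8.2253307 × 10^10.
Central: 7970²·(1 − 1087/7970)·291100/1087 = 1.4690912 × 10^10.
South: 16857²·(1 − 3043/16857)·83600/3043 = 6.3974082 × 10^9.
Sum = 1.0334163 × 10^11.
SE = √(1.0334163 × 10^11) = 321500.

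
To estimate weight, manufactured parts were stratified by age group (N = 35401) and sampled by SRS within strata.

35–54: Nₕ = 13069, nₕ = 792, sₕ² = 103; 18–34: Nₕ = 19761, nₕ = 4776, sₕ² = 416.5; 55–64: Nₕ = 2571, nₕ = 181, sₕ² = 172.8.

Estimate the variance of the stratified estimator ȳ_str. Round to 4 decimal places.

Var(ȳ_str) = Σₕ Wₕ²(1 − fₕ)sₕ²/nₕ with Wₕ = Nₕ/N, N = 35401.
35–54: Wₕ = 0.36917036; term = 0.36917036²·(1 − 0.06060142)·103/792 = 0.016650052.
18–34: Wₕ = 0.55820457; term = 0.55820457²·(1 − 0.24168817)·416.5/4776 = 0.020605601.
55–64: Wₕ = 0.07262507; term = 0.07262507²·(1 − 0.07040062)·172.8/181 = 0.0046809508.
Sum = 0.041936604.

0.0419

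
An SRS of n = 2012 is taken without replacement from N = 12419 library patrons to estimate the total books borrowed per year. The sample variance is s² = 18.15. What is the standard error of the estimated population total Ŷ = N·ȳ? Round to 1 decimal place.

Var(Ŷ) = N²·Var(ȳ) = N²·(1 − n/N)·s²/n.
f = 2012/12419 = 0.16200982; Var(ȳ) = 0.83799018·18.15/2012 = 0.0075594044.
Var(Ŷ) = 12419² · 0.0075594044 = 1.1658987 × 10^6.
SE(Ŷ) = √(1.1658987 × 10^6) = 1079.8.

1079.8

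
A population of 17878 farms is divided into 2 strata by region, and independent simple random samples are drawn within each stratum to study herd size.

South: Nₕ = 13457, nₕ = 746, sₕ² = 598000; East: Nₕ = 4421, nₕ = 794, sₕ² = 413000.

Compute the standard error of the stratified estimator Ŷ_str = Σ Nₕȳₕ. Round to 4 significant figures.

381400

Var(Ŷ_str) = Σₕ Nₕ²(1 − fₕ)sₕ²/nₕ.
South: 13457²·(1 − 746/13457)·598000/746 = 1.3711669 × 10^11.
East: 4421²·(1 − 794/4421)·413000/794 = 8.3406063 × 10^9.
Sum = 1.454573 × 10^11.
SE = √(1.454573 × 10^11) = 381400.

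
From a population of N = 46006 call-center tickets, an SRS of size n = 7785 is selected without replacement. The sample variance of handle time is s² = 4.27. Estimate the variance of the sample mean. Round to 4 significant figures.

Under SRS without replacement, Var(ȳ) = (1 − f)·s²/n with f = n/N = 7785/46006 = 0.16921706.
Var(ȳ) = (1 − 0.16921706)·4.27/7785 = 0.83078294·5.4849069 × 10^-4 = 4.5567671 × 10^-4.

4.557 × 10^-4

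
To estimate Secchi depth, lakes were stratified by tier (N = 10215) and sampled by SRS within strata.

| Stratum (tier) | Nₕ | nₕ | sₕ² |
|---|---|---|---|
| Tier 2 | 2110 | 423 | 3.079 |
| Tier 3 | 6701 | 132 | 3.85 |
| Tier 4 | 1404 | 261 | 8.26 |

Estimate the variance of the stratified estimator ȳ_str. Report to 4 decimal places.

Var(ȳ_str) = Σₕ Wₕ²(1 − fₕ)sₕ²/nₕ with Wₕ = Nₕ/N, N = 10215.
Tier 2: Wₕ = 0.20655898; term = 0.20655898²·(1 − 0.20047393)·3.079/423 = 2.4830766 × 10^-4.
Tier 3: Wₕ = 0.65599608; term = 0.65599608²·(1 − 0.01969855)·3.85/132 = 0.012304074.
Tier 4: Wₕ = 0.13744493; term = 0.13744493²·(1 − 0.18589744)·8.26/261 = 4.8671657 × 10^-4.
Sum = 0.013039098.

0.0130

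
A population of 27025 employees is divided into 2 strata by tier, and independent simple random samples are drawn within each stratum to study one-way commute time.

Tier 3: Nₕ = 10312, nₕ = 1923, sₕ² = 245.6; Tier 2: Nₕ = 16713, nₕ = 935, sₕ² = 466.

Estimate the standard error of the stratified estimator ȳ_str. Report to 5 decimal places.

0.44167

Var(ȳ_str) = Σₕ Wₕ²(1 − fₕ)sₕ²/nₕ with Wₕ = Nₕ/N, N = 27025.
Tier 3: Wₕ = 0.38157262; term = 0.38157262²·(1 − 0.18648177)·245.6/1923 = 0.015127626.
Tier 2: Wₕ = 0.61842738; term = 0.61842738²·(1 − 0.05594447)·466/935 = 0.17994893.
Sum = 0.19507656.
SE = √(0.19507656) = 0.44167.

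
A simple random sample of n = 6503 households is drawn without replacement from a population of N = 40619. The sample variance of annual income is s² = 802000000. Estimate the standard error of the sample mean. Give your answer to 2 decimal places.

Under SRS without replacement, Var(ȳ) = (1 − f)·s²/n with f = n/N = 6503/40619 = 0.16009749.
Var(ȳ) = (1 − 0.16009749)·802000000/6503 = 0.83990251·123327.69 = 103583.24.
SE(ȳ) = √(103583.24) = 321.84.

321.84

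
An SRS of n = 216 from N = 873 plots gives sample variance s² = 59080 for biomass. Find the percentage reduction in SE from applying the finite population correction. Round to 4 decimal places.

f = n/N = 216/873 = 0.24742268.
SE_no-fpc = √(s²/n) = 16.538395; SE_fpc = √((1−f)s²/n) = 14.347259.
Ratio = √(1−f) = 0.86751214. Reduction = 100·(1 − 0.86751214) = 13.2488%.

13.2488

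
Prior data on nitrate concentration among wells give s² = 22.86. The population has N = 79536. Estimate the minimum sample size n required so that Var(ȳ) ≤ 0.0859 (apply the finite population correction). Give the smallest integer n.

Without fpc, n₀ = s²/D = 22.86/0.0859 = 266.1234.
With fpc, (1 − n/N)·s²/n ≤ D requires n ≥ n₀/(1 + n₀/N) = 266.1234/(1 + 266.1234/79536) = 265.2359.
Rounding up, n = 266.

266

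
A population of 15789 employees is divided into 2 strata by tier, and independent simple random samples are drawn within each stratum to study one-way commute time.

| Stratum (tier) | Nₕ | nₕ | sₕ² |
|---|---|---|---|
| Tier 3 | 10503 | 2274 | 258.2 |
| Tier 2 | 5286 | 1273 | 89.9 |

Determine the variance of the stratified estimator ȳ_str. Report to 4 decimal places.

0.0454

Var(ȳ_str) = Σₕ Wₕ²(1 − fₕ)sₕ²/nₕ with Wₕ = Nₕ/N, N = 15789.
Tier 3: Wₕ = 0.66520996; term = 0.66520996²·(1 − 0.21650957)·258.2/2274 = 0.039365607.
Tier 2: Wₕ = 0.33479004; term = 0.33479004²·(1 − 0.24082482)·89.9/1273 = 0.0060092235.
Sum = 0.045374831.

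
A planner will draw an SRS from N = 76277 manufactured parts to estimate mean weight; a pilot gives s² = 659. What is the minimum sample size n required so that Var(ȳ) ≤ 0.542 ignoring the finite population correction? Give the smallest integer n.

Without fpc, n₀ = s²/D = 659/0.542 = 1215.8672.
Rounding up, n = 1216.

1216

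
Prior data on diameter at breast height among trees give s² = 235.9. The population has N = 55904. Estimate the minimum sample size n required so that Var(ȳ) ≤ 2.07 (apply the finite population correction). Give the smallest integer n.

114

Without fpc, n₀ = s²/D = 235.9/2.07 = 113.9614.
With fpc, (1 − n/N)·s²/n ≤ D requires n ≥ n₀/(1 + n₀/N) = 113.9614/(1 + 113.9614/55904) = 113.7296.
Rounding up, n = 114.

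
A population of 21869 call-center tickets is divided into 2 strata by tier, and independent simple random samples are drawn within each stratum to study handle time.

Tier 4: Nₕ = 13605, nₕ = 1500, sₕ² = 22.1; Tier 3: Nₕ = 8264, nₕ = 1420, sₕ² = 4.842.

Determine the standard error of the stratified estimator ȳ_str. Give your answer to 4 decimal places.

0.0740

Var(ȳ_str) = Σₕ Wₕ²(1 − fₕ)sₕ²/nₕ with Wₕ = Nₕ/N, N = 21869.
Tier 4: Wₕ = 0.62211349; term = 0.62211349²·(1 − 0.11025358)·22.1/1500 = 0.0050734865.
Tier 3: Wₕ = 0.37788651; term = 0.37788651²·(1 − 0.17182962)·4.842/1420 = 4.032542 × 10^-4.
Sum = 0.0054767407.
SE = √(0.0054767407) = 0.0740.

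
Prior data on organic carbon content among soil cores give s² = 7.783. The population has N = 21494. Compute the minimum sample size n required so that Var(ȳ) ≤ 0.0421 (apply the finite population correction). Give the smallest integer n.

184

Without fpc, n₀ = s²/D = 7.783/0.0421 = 184.8694.
With fpc, (1 − n/N)·s²/n ≤ D requires n ≥ n₀/(1 + n₀/N) = 184.8694/(1 + 184.8694/21494) = 183.2929.
Rounding up, n = 184.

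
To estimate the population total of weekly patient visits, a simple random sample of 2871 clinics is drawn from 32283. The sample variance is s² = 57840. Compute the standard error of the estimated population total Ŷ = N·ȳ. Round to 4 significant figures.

Var(Ŷ) = N²·Var(ȳ) = N²·(1 − n/N)·s²/n.
f = 2871/32283 = 0.08893226; Var(ȳ) = 0.91106774·57840/2871 = 18.354635.
Var(Ŷ) = 32283² · 18.354635 = 1.9129055 × 10^10.
SE(Ŷ) = √(1.9129055 × 10^10) = 138300.

138300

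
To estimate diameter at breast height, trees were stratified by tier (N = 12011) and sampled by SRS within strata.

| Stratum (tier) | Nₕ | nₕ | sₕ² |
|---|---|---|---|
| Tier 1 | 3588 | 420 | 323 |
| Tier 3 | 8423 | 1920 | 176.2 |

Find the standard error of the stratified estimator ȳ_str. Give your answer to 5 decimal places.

Var(ȳ_str) = Σₕ Wₕ²(1 − fₕ)sₕ²/nₕ with Wₕ = Nₕ/N, N = 12011.
Tier 1: Wₕ = 0.29872617; term = 0.29872617²·(1 − 0.11705686)·323/420 = 0.060594402.
Tier 3: Wₕ = 0.70127383; term = 0.70127383²·(1 − 0.22794729)·176.2/1920 = 0.034843911.
Sum = 0.095438313.
SE = √(0.095438313) = 0.30893.

0.30893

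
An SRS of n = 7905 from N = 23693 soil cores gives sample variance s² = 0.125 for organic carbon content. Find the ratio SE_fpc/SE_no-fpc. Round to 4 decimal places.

0.8163

f = n/N = 7905/23693 = 0.33364285.
SE_no-fpc = √(s²/n) = 0.0039765282; SE_fpc = √((1−f)s²/n) = 0.0032460679.
Ratio = √(1−f) = 0.81630702.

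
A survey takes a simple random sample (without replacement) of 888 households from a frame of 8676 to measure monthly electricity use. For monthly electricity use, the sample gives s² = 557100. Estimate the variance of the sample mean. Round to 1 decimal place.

563.2

Under SRS without replacement, Var(ȳ) = (1 − f)·s²/n with f = n/N = 888/8676 = 0.10235131.
Var(ȳ) = (1 − 0.10235131)·557100/888 = 0.89764869·627.36486 = 563.15325.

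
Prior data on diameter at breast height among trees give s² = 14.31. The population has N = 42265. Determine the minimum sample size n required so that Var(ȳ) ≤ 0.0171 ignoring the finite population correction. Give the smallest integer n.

Without fpc, n₀ = s²/D = 14.31/0.0171 = 836.8421.
Rounding up, n = 837.

837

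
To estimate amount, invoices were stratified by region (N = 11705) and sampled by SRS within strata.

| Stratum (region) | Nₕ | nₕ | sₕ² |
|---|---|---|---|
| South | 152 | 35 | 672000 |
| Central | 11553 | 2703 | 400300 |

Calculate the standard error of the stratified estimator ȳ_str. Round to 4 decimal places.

Var(ȳ_str) = Σₕ Wₕ²(1 − fₕ)sₕ²/nₕ with Wₕ = Nₕ/N, N = 11705.
South: Wₕ = 0.01298590; term = 0.01298590²·(1 − 0.23026316)·672000/35 = 2.4922284.
Central: Wₕ = 0.98701410; term = 0.98701410²·(1 − 0.23396520)·400300/2703 = 110.51844.
Sum = 113.01067.
SE = √(113.01067) = 10.6306.

10.6306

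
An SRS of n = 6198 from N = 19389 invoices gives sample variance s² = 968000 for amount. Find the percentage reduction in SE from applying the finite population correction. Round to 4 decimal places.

f = n/N = 6198/19389 = 0.31966579.
SE_no-fpc = √(s²/n) = 12.497176; SE_fpc = √((1−f)s²/n) = 10.307968.
Ratio = √(1−f) = 0.82482374. Reduction = 100·(1 − 0.82482374) = 17.5176%.

17.5176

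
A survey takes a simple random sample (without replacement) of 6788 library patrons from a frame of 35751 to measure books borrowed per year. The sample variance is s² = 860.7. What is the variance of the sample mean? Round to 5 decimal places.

0.10272

Under SRS without replacement, Var(ȳ) = (1 − f)·s²/n with f = n/N = 6788/35751 = 0.18986881.
Var(ȳ) = (1 − 0.18986881)·860.7/6788 = 0.81013119·0.12679729 = 0.10272244.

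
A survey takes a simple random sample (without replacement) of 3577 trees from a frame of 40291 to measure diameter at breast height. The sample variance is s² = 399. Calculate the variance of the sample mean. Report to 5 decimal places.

Under SRS without replacement, Var(ȳ) = (1 − f)·s²/n with f = n/N = 3577/40291 = 0.08877913.
Var(ȳ) = (1 − 0.08877913)·399/3577 = 0.91122087·0.11154599 = 0.10164303.

0.10164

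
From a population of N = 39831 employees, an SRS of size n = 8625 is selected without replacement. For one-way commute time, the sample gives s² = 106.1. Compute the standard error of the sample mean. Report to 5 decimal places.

0.09817

Under SRS without replacement, Var(ȳ) = (1 − f)·s²/n with f = n/N = 8625/39831 = 0.21653988.
Var(ȳ) = (1 − 0.21653988)·106.1/8625 = 0.78346012·0.012301449 = 0.0096376949.
SE(ȳ) = √(0.0096376949) = 0.09817.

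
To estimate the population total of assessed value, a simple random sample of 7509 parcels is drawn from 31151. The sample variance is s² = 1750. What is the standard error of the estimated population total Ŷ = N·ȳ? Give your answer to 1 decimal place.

Var(Ŷ) = N²·Var(ȳ) = N²·(1 − n/N)·s²/n.
f = 7509/31151 = 0.24105165; Var(ȳ) = 0.75894835·1750/7509 = 0.1768757.
Var(Ŷ) = 31151² · 0.1768757 = 1.7163749 × 10^8.
SE(Ŷ) = √(1.7163749 × 10^8) = 13101.0.

13101.0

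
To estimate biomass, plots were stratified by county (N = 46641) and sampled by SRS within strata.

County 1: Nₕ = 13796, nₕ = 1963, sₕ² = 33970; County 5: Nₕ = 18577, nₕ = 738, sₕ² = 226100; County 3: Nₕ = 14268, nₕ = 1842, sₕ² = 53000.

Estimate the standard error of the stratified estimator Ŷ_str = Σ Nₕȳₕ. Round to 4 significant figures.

Var(Ŷ_str) = Σₕ Nₕ²(1 − fₕ)sₕ²/nₕ.
County 1: 13796²·(1 − 1963/13796)·33970/1963 = 2.8250315 × 10^9.
County 5: 18577²·(1 − 738/18577)·226100/738 = 1.0152904 × 10^11.
County 3: 14268²·(1 − 1842/14268)·53000/1842 = 5.101298 × 10^9.
Sum = 1.0945537 × 10^11.
SE = √(1.0945537 × 10^11) = 330800.

330800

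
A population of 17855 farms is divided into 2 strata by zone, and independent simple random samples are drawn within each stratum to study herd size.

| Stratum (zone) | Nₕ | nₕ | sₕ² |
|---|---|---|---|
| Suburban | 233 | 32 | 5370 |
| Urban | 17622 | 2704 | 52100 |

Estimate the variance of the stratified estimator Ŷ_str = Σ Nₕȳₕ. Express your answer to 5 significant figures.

5.0731 × 10^9

Var(Ŷ_str) = Σₕ Nₕ²(1 − fₕ)sₕ²/nₕ.
Suburban: 233²·(1 − 32/233)·5370/32 = 7.8591628 × 10^6.
Urban: 17622²·(1 − 2704/17622)·52100/2704 = 5.0652028 × 10^9.
Sum = 5.073062 × 10^9.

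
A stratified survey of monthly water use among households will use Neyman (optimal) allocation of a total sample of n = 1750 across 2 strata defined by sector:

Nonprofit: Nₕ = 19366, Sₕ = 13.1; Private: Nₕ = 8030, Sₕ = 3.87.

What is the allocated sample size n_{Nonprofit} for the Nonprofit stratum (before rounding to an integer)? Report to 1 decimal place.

Neyman allocation: nₕ = n·NₕSₕ / Σⱼ NⱼSⱼ.
Σ NⱼSⱼ = 19366·13.1 + 8030·3.87 = 284770.7.
n_{Nonprofit} = 1750·19366·13.1 / 284770.7 = 1559.0.

1559.0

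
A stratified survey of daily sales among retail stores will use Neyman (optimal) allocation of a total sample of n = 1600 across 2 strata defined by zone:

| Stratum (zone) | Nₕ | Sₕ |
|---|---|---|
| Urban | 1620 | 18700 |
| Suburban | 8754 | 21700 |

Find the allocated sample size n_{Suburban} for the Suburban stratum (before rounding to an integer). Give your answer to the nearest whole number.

1380

Neyman allocation: nₕ = n·NₕSₕ / Σⱼ NⱼSⱼ.
Σ NⱼSⱼ = 1620·18700 + 8754·21700 = 2.202558 × 10^8.
n_{Suburban} = 1600·8754·21700 / (2.202558 × 10^8) = 1380.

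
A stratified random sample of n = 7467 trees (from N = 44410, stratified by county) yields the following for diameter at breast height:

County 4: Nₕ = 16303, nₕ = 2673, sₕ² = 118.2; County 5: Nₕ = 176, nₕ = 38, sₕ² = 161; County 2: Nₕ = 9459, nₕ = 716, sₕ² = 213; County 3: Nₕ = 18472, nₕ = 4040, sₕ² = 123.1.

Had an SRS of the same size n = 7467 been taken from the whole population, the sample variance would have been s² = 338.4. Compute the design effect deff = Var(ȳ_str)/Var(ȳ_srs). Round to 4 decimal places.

Var(ȳ_str) = Σ Wₕ²(1−fₕ)sₕ²/nₕ with Wₕ = Nₕ/44410:
  County 4: (16303/44410)²·(1−2673/16303)·118.2/2673 = 0.0049821908
  County 5: (176/44410)²·(1−38/176)·161/38 = 5.2176205 × 10^-5
  County 2: (9459/44410)²·(1−716/9459)·213/716 = 0.012474144
  County 3: (18472/44410)²·(1−4040/18472)·123.1/4040 = 0.0041186566
  → Var(ȳ_str) = 0.021627168.
Var(ȳ_srs) = (1 − 7467/44410)·338.4/7467 = 0.0376995.
deff = 0.021627168 / 0.0376995 = 0.5737.

0.5737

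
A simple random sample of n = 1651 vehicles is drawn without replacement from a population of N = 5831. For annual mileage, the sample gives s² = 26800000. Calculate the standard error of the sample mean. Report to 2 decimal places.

Under SRS without replacement, Var(ȳ) = (1 − f)·s²/n with f = n/N = 1651/5831 = 0.28314183.
Var(ȳ) = (1 − 0.28314183)·26800000/1651 = 0.71685817·16232.586 = 11636.462.
SE(ȳ) = √(11636.462) = 107.87.

107.87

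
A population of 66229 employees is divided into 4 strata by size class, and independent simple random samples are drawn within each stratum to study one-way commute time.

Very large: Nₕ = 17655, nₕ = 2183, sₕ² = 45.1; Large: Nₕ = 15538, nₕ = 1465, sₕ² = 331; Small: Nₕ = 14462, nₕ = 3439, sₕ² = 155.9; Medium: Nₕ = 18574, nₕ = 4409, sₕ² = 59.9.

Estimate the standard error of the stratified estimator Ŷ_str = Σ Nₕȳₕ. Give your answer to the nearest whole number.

8115

Var(Ŷ_str) = Σₕ Nₕ²(1 − fₕ)sₕ²/nₕ.
Very large: 17655²·(1 − 2183/17655)·45.1/2183 = 5.64335 × 10^6.
Large: 15538²·(1 − 1465/15538)·331/1465 = 4.9405145 × 10^7.
Small: 14462²·(1 − 3439/14462)·155.9/3439 = 7.2267346 × 10^6.
Medium: 18574²·(1 − 4409/18574)·59.9/4409 = 3.574446 × 10^6.
Sum = 6.5849676 × 10^7.
SE = √(6.5849676 × 10^7) = 8115.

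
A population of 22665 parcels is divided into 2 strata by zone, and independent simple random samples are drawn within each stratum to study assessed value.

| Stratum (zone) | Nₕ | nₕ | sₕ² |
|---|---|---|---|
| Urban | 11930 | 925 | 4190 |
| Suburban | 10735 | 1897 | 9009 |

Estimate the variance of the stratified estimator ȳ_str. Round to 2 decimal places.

2.03

Var(ȳ_str) = Σₕ Wₕ²(1 − fₕ)sₕ²/nₕ with Wₕ = Nₕ/N, N = 22665.
Urban: Wₕ = 0.52636223; term = 0.52636223²·(1 − 0.07753562)·4190/925 = 1.1576875.
Suburban: Wₕ = 0.47363777; term = 0.47363777²·(1 − 0.17671169)·9009/1897 = 0.87710958.
Sum = 2.0347971.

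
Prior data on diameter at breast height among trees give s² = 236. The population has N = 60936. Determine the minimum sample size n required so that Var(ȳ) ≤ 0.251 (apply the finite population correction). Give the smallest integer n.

926

Without fpc, n₀ = s²/D = 236/0.251 = 940.2390.
With fpc, (1 − n/N)·s²/n ≤ D requires n ≥ n₀/(1 + n₀/N) = 940.2390/(1 + 940.2390/60936) = 925.9516.
Rounding up, n = 926.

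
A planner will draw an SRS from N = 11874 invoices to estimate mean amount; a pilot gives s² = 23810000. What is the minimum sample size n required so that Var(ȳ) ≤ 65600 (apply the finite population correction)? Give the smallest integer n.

353

Without fpc, n₀ = s²/D = 23810000/65600 = 362.9573.
With fpc, (1 − n/N)·s²/n ≤ D requires n ≥ n₀/(1 + n₀/N) = 362.9573/(1 + 362.9573/11874) = 352.1917.
Rounding up, n = 353.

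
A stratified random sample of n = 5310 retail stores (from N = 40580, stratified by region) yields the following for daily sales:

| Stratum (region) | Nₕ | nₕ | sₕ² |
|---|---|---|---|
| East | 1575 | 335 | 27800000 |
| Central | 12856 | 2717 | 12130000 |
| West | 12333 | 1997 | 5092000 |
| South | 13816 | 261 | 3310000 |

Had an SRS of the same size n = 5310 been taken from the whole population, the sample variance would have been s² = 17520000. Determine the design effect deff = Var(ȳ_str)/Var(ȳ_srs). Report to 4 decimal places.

Var(ȳ_str) = Σ Wₕ²(1−fₕ)sₕ²/nₕ with Wₕ = Nₕ/40580:
  East: (1575/40580)²·(1−335/1575)·27800000/335 = 98.418818
  Central: (12856/40580)²·(1−2717/12856)·12130000/2717 = 353.38496
  West: (12333/40580)²·(1−1997/12333)·5092000/1997 = 197.38197
  South: (13816/40580)²·(1−261/13816)·3310000/261 = 1442.2656
  → Var(ȳ_str) = 2091.4513.
Var(ȳ_srs) = (1 − 5310/40580)·17520000/5310 = 2867.6953.
deff = 2091.4513 / 2867.6953 = 0.7293.

0.7293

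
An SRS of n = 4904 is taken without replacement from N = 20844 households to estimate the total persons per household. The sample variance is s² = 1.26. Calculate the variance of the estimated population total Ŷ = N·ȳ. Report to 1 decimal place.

Var(Ŷ) = N²·Var(ȳ) = N²·(1 − n/N)·s²/n.
f = 4904/20844 = 0.23527154; Var(ȳ) = 0.76472846·1.26/4904 = 1.9648407 × 10^-4.
Var(Ŷ) = 20844² · (1.9648407 × 10^-4) = 85366.893.

85366.9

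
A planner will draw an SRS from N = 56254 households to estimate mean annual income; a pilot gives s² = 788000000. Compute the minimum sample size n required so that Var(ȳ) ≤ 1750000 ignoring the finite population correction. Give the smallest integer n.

451

Without fpc, n₀ = s²/D = 788000000/1750000 = 450.2857.
Rounding up, n = 451.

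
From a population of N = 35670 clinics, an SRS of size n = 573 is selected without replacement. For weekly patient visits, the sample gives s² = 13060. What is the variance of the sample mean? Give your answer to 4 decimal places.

Under SRS without replacement, Var(ȳ) = (1 − f)·s²/n with f = n/N = 573/35670 = 0.01606392.
Var(ȳ) = (1 − 0.01606392)·13060/573 = 0.98393608·22.792321 = 22.426187.

22.4262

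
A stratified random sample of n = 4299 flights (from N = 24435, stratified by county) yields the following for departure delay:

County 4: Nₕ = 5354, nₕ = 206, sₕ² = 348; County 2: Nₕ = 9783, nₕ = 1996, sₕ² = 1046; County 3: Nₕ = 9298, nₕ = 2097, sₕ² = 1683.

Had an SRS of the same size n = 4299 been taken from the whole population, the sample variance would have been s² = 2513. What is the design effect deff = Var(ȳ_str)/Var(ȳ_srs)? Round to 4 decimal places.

Var(ȳ_str) = Σ Wₕ²(1−fₕ)sₕ²/nₕ with Wₕ = Nₕ/24435:
  County 4: (5354/24435)²·(1−206/5354)·348/206 = 0.077983773
  County 2: (9783/24435)²·(1−1996/9783)·1046/1996 = 0.066863436
  County 3: (9298/24435)²·(1−2097/9298)·1683/2097 = 0.090000175
  → Var(ȳ_str) = 0.23484738.
Var(ȳ_srs) = (1 − 4299/24435)·2513/4299 = 0.48171027.
deff = 0.23484738 / 0.48171027 = 0.4875.

0.4875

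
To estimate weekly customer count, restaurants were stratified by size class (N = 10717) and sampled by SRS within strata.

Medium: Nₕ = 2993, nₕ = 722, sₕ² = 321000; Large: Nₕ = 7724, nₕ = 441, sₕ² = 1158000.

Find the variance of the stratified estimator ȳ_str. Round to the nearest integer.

1312

Var(ȳ_str) = Σₕ Wₕ²(1 − fₕ)sₕ²/nₕ with Wₕ = Nₕ/N, N = 10717.
Medium: Wₕ = 0.27927592; term = 0.27927592²·(1 − 0.24122954)·321000/722 = 26.311477.
Large: Wₕ = 0.72072408; term = 0.72072408²·(1 − 0.05709477)·1158000/441 = 1286.104.
Sum = 1312.4155.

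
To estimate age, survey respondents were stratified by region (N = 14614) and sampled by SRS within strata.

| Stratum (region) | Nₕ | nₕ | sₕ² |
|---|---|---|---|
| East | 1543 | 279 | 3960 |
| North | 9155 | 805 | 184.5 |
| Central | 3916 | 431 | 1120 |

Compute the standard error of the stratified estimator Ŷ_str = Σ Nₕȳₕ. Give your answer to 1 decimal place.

Var(Ŷ_str) = Σₕ Nₕ²(1 − fₕ)sₕ²/nₕ.
East: 1543²·(1 − 279/1543)·3960/279 = 2.7682415 × 10^7.
North: 9155²·(1 − 805/9155)·184.5/805 = 1.7520452 × 10^7.
Central: 3916²·(1 − 431/3916)·1120/431 = 3.5463877 × 10^7.
Sum = 8.0666744 × 10^7.
SE = √(8.0666744 × 10^7) = 8981.5.

8981.5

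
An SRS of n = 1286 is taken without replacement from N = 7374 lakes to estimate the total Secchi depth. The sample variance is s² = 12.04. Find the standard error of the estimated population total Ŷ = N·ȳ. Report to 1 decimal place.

648.3

Var(Ŷ) = N²·Var(ȳ) = N²·(1 − n/N)·s²/n.
f = 1286/7374 = 0.17439653; Var(ȳ) = 0.82560347·12.04/1286 = 0.0077296002.
Var(Ŷ) = 7374² · 0.0077296002 = 420303.78.
SE(Ŷ) = √(420303.78) = 648.3.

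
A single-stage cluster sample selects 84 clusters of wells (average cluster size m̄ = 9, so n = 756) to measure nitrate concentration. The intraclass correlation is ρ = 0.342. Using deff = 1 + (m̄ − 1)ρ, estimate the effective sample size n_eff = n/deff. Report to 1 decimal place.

202.4

deff = 1 + (9 − 1)·0.342 = 1 + 2.736 = 3.736.
n_eff = 756 / 3.736 = 202.4.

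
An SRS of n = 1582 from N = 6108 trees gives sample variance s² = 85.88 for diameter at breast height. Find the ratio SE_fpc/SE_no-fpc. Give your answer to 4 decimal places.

0.8608

f = n/N = 1582/6108 = 0.25900458.
SE_no-fpc = √(s²/n) = 0.23299295; SE_fpc = √((1−f)s²/n) = 0.20056287.
Ratio = √(1−f) = 0.86081091.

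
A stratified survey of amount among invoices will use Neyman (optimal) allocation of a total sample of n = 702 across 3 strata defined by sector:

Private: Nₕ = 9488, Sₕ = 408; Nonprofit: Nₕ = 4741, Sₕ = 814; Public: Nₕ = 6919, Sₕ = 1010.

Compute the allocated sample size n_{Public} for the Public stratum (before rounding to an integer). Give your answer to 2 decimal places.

Neyman allocation: nₕ = n·NₕSₕ / Σⱼ NⱼSⱼ.
Σ NⱼSⱼ = 9488·408 + 4741·814 + 6919·1010 = 1.4718468 × 10^7.
n_{Public} = 702·6919·1010 / (1.4718468 × 10^7) = 333.30.

333.30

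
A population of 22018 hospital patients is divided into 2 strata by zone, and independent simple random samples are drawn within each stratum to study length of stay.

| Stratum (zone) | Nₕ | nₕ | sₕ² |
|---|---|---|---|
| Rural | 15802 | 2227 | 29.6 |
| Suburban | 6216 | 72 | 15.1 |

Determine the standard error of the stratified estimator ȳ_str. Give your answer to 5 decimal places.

Var(ȳ_str) = Σₕ Wₕ²(1 − fₕ)sₕ²/nₕ with Wₕ = Nₕ/N, N = 22018.
Rural: Wₕ = 0.71768553; term = 0.71768553²·(1 − 0.14093153)·29.6/2227 = 0.0058812231.
Suburban: Wₕ = 0.28231447; term = 0.28231447²·(1 − 0.01158301)·15.1/72 = 0.016521555.
Sum = 0.022402778.
SE = √(0.022402778) = 0.14968.

0.14968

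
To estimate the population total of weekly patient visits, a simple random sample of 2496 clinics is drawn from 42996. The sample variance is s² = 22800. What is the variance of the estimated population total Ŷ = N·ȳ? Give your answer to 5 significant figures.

Var(Ŷ) = N²·Var(ȳ) = N²·(1 − n/N)·s²/n.
f = 2496/42996 = 0.05805191; Var(ȳ) = 0.94194809·22800/2496 = 8.6043335.
Var(Ŷ) = 42996² · 8.6043335 = 1.5906453 × 10^10.

1.5906 × 10^10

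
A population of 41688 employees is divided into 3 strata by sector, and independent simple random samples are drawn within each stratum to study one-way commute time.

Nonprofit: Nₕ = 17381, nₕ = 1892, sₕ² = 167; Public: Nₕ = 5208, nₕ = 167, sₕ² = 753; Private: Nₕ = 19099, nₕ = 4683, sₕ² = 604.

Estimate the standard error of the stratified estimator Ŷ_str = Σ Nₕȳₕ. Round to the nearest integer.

13329

Var(Ŷ_str) = Σₕ Nₕ²(1 − fₕ)sₕ²/nₕ.
Nonprofit: 17381²·(1 − 1892/17381)·167/1892 = 2.3762574 × 10^7.
Public: 5208²·(1 − 167/5208)·753/167 = 1.1837669 × 10^8.
Private: 19099²·(1 − 4683/19099)·604/4683 = 3.5511432 × 10^7.
Sum = 1.776507 × 10^8.
SE = √(1.776507 × 10^8) = 13329.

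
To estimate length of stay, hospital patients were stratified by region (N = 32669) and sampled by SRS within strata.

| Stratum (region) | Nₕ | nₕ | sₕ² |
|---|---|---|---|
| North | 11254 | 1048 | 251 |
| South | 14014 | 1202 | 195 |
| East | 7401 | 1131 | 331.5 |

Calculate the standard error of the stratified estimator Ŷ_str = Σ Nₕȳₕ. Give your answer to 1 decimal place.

8380.8

Var(Ŷ_str) = Σₕ Nₕ²(1 − fₕ)sₕ²/nₕ.
North: 11254²·(1 − 1048/11254)·251/1048 = 2.7509007 × 10^7.
South: 14014²·(1 − 1202/14014)·195/1202 = 2.9127901 × 10^7.
East: 7401²·(1 − 1131/7401)·331.5/1131 = 1.3601252 × 10^7.
Sum = 7.023816 × 10^7.
SE = √(7.023816 × 10^7) = 8380.8.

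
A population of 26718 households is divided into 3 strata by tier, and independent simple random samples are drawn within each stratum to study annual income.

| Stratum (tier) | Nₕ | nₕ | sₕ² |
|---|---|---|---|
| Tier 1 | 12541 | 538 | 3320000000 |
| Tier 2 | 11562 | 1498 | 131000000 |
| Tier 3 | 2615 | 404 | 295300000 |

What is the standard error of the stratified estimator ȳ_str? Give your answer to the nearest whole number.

1150

Var(ȳ_str) = Σₕ Wₕ²(1 − fₕ)sₕ²/nₕ with Wₕ = Nₕ/N, N = 26718.
Tier 1: Wₕ = 0.46938394; term = 0.46938394²·(1 − 0.04289929)·3320000000/538 = 1.3012774 × 10^6.
Tier 2: Wₕ = 0.43274197; term = 0.43274197²·(1 − 0.12956236)·131000000/1498 = 14254.605.
Tier 3: Wₕ = 0.09787409; term = 0.09787409²·(1 − 0.15449331)·295300000/404 = 5920.1761.
Sum = 1.3214522 × 10^6.
SE = √(1.3214522 × 10^6) = 1150.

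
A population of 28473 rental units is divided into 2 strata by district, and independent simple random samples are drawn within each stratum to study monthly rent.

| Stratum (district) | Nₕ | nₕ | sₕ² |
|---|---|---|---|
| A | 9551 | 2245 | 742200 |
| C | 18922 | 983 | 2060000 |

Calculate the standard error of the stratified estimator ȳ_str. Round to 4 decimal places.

Var(ȳ_str) = Σₕ Wₕ²(1 − fₕ)sₕ²/nₕ with Wₕ = Nₕ/N, N = 28473.
A: Wₕ = 0.33544059; term = 0.33544059²·(1 − 0.23505392)·742200/2245 = 28.455529.
C: Wₕ = 0.66455941; term = 0.66455941²·(1 − 0.05195011)·2060000/983 = 877.43007.
Sum = 905.8856.
SE = √(905.8856) = 30.0979.

30.0979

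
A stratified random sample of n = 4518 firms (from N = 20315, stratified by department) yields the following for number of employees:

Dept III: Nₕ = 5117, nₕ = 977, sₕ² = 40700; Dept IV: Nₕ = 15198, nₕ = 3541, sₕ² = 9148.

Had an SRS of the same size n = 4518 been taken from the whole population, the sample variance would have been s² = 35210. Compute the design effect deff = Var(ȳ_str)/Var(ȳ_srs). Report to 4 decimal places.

Var(ȳ_str) = Σ Wₕ²(1−fₕ)sₕ²/nₕ with Wₕ = Nₕ/20315:
  Dept III: (5117/20315)²·(1−977/5117)·40700/977 = 2.1383656
  Dept IV: (15198/20315)²·(1−3541/15198)·9148/3541 = 1.1090211
  → Var(ȳ_str) = 3.2473867.
Var(ȳ_srs) = (1 − 4518/20315)·35210/4518 = 6.0600693.
deff = 3.2473867 / 6.0600693 = 0.5359.

0.5359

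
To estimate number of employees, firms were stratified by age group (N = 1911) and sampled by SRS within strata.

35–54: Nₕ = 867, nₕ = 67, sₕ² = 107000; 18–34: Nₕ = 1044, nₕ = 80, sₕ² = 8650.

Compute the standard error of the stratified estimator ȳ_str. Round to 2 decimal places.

Var(ȳ_str) = Σₕ Wₕ²(1 − fₕ)sₕ²/nₕ with Wₕ = Nₕ/N, N = 1911.
35–54: Wₕ = 0.45368917; term = 0.45368917²·(1 − 0.07727797)·107000/67 = 303.31695.
18–34: Wₕ = 0.54631083; term = 0.54631083²·(1 − 0.07662835)·8650/80 = 29.797668.
Sum = 333.11462.
SE = √(333.11462) = 18.25.

18.25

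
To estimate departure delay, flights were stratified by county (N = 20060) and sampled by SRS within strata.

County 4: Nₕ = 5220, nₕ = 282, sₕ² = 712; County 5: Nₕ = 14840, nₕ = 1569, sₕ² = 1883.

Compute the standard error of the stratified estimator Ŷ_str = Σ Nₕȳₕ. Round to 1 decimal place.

Var(Ŷ_str) = Σₕ Nₕ²(1 − fₕ)sₕ²/nₕ.
County 4: 5220²·(1 − 282/5220)·712/282 = 6.5080739 × 10^7.
County 5: 14840²·(1 − 1569/14840)·1883/1569 = 2.3635507 × 10^8.
Sum = 3.0143581 × 10^8.
SE = √(3.0143581 × 10^8) = 17361.9.

17361.9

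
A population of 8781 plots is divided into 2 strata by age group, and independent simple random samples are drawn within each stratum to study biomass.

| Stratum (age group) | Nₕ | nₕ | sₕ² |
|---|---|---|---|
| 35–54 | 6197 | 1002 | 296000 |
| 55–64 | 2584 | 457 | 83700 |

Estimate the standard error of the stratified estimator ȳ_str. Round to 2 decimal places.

11.68

Var(ȳ_str) = Σₕ Wₕ²(1 − fₕ)sₕ²/nₕ with Wₕ = Nₕ/N, N = 8781.
35–54: Wₕ = 0.70572828; term = 0.70572828²·(1 − 0.16169114)·296000/1002 = 123.33976.
55–64: Wₕ = 0.29427172; term = 0.29427172²·(1 − 0.17685759)·83700/457 = 13.055133.
Sum = 136.39489.
SE = √(136.39489) = 11.68.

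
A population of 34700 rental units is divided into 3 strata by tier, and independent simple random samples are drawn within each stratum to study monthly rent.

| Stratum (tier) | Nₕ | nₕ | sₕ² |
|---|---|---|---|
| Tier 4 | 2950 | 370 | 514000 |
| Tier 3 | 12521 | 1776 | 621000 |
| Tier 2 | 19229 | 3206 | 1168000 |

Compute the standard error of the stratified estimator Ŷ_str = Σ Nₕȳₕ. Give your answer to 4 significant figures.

412100

Var(Ŷ_str) = Σₕ Nₕ²(1 − fₕ)sₕ²/nₕ.
Tier 4: 2950²·(1 − 370/2950)·514000/370 = 1.0573119 × 10^10.
Tier 3: 12521²·(1 − 1776/12521)·621000/1776 = 4.7042899 × 10^10.
Tier 2: 19229²·(1 − 3206/19229)·1168000/3206 = 1.1224832 × 10^11.
Sum = 1.6986434 × 10^11.
SE = √(1.6986434 × 10^11) = 412100.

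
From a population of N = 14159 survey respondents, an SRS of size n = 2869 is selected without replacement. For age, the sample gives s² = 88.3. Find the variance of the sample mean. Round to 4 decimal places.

0.0245

Under SRS without replacement, Var(ȳ) = (1 − f)·s²/n with f = n/N = 2869/14159 = 0.20262730.
Var(ȳ) = (1 − 0.20262730)·88.3/2869 = 0.79737270·0.030777274 = 0.024540958.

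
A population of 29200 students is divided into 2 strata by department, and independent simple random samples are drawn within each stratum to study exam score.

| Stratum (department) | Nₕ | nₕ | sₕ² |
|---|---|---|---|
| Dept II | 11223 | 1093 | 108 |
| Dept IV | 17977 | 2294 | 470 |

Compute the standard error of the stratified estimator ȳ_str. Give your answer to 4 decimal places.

0.2845

Var(ȳ_str) = Σₕ Wₕ²(1 − fₕ)sₕ²/nₕ with Wₕ = Nₕ/N, N = 29200.
Dept II: Wₕ = 0.38434932; term = 0.38434932²·(1 − 0.09738929)·108/1093 = 0.013175172.
Dept IV: Wₕ = 0.61565068; term = 0.61565068²·(1 − 0.12760750)·470/2294 = 0.067746225.
Sum = 0.080921397.
SE = √(0.080921397) = 0.2845.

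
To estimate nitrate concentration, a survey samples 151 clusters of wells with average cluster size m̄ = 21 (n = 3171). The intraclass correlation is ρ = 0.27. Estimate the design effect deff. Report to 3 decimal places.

deff = 1 + (21 − 1)·0.27 = 1 + 5.4 = 6.4.

6.400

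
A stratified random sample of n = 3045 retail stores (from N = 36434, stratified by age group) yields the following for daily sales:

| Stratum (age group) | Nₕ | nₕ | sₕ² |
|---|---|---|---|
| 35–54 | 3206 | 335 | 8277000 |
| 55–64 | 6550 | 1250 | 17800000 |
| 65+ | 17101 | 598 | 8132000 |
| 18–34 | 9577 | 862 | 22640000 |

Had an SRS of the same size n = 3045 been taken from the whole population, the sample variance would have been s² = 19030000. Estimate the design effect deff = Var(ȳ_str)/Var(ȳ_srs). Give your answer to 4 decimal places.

Var(ȳ_str) = Σ Wₕ²(1−fₕ)sₕ²/nₕ with Wₕ = Nₕ/36434:
  35–54: (3206/36434)²·(1−335/3206)·8277000/335 = 171.32122
  55–64: (6550/36434)²·(1−1250/6550)·17800000/1250 = 372.40324
  65+: (17101/36434)²·(1−598/17101)·8132000/598 = 2891.1251
  18–34: (9577/36434)²·(1−862/9577)·22640000/862 = 1651.4002
  → Var(ȳ_str) = 5086.2498.
Var(ȳ_srs) = (1 − 3045/36434)·19030000/3045 = 5727.2752.
deff = 5086.2498 / 5727.2752 = 0.8881.

0.8881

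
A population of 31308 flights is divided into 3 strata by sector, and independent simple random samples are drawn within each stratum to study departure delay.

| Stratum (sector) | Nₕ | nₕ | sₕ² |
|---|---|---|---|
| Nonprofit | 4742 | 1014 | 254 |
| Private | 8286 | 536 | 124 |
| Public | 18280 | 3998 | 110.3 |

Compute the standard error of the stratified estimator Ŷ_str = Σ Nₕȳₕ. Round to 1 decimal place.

5146.6

Var(Ŷ_str) = Σₕ Nₕ²(1 − fₕ)sₕ²/nₕ.
Nonprofit: 4742²·(1 − 1014/4742)·254/1014 = 4.428261 × 10^6.
Private: 8286²·(1 − 536/8286)·124/536 = 1.4856056 × 10^7.
Public: 18280²·(1 − 3998/18280)·110.3/3998 = 7.2027434 × 10^6.
Sum = 2.648706 × 10^7.
SE = √(2.648706 × 10^7) = 5146.6.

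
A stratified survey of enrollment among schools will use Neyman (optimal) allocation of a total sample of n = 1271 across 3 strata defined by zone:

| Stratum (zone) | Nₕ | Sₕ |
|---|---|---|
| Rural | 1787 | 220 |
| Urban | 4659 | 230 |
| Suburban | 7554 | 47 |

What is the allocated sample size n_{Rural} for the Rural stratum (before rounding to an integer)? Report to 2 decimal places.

274.59

Neyman allocation: nₕ = n·NₕSₕ / Σⱼ NⱼSⱼ.
Σ NⱼSⱼ = 1787·220 + 4659·230 + 7554·47 = 1.819748 × 10^6.
n_{Rural} = 1271·1787·220 / (1.819748 × 10^6) = 274.59.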